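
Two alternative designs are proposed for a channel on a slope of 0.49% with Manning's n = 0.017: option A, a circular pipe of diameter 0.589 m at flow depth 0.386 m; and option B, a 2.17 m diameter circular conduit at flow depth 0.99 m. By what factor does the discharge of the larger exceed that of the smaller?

18.1

Channel A: For a circular section of diameter D = 0.589 m at depth y = 0.386 m, the central angle is θ = 2 arccos(1 − 2y/D) = 3.773 rad. Then A = (D²/8)(θ − sin θ) = 0.1892 m² and P = Dθ/2 = 1.111 m. Hydraulic radius R = A/P = 0.1892/1.111 = 0.1703 m. Q_A = (1/0.017)·0.1892·0.1703^(2/3)·√0.0049 = 0.2394 m³/s.
Channel B: For a circular section of diameter D = 2.17 m at depth y = 0.99 m, the central angle is θ = 2 arccos(1 − 2y/D) = 2.966 rad. Then A = (D²/8)(θ − sin θ) = 1.643 m² and P = Dθ/2 = 3.218 m. Hydraulic radius R = A/P = 1.643/3.218 = 0.5106 m. Q_B = (1/0.017)·1.643·0.5106^(2/3)·√0.0049 = 4.323 m³/s.
The larger discharge is 4.323 m³/s and the smaller is 0.2394 m³/s; the ratio is 18.1.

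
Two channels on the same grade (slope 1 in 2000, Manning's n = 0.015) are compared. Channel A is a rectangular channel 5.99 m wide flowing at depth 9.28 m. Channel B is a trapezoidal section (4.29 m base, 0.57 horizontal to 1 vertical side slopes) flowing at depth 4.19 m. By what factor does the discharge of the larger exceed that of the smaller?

2.15

Channel A: Flow area A = b·y = 5.99 × 9.28 = 55.59 m². Wetted perimeter P = b + 2y = 5.99 + 2×9.28 = 24.55 m. Hydraulic radius R = A/P = 55.59/24.55 = 2.264 m. Q_A = (1/0.015)·55.59·2.264^(2/3)·√0.0005 = 142.9 m³/s.
Channel B: With bottom width b = 4.29 m and side slope z = 0.57: A = (b + zy)y = (4.29 + 0.57×4.19)×4.19 = 27.98 m²; P = b + 2y√(1+z²) = 4.29 + 2×4.19×1.151 = 13.94 m. Hydraulic radius R = A/P = 27.98/13.94 = 2.008 m. Q_B = (1/0.015)·27.98·2.008^(2/3)·√0.0005 = 66.39 m³/s.
The larger discharge is 142.9 m³/s and the smaller is 66.39 m³/s; the ratio is 2.15.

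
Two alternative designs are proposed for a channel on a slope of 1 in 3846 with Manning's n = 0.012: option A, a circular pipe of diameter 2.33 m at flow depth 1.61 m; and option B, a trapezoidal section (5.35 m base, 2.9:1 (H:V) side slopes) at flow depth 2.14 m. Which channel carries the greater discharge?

Channel A: For a circular section of diameter D = 2.33 m at depth y = 1.61 m, the central angle is θ = 2 arccos(1 − 2y/D) = 3.925 rad. Then A = (D²/8)(θ − sin θ) = 3.143 m² and P = Dθ/2 = 4.573 m. Hydraulic radius R = A/P = 3.143/4.573 = 0.6873 m. Q_A = (1/0.012)·3.143·0.6873^(2/3)·√0.00026 = 3.289 m³/s.
Channel B: With bottom width b = 5.35 m and side slope z = 2.9: A = (b + zy)y = (5.35 + 2.9×2.14)×2.14 = 24.73 m²; P = b + 2y√(1+z²) = 5.35 + 2×2.14×3.068 = 18.48 m. Hydraulic radius R = A/P = 24.73/18.48 = 1.338 m. Q_B = (1/0.012)·24.73·1.338^(2/3)·√0.00026 = 40.35 m³/s.
Q_A = 3.289 m³/s vs Q_B = 40.35 m³/s, so channel B carries more.

channel B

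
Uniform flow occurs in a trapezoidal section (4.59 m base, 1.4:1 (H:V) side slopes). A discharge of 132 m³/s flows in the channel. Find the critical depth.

At critical depth, Q² T / (g A³) = 1, i.e. A³/T = Q²/g = 132²/9.81 = 1776.
At y = 3.58 m: A³/T = 2779 — over.
At y = 2.78 m: A³/T = 1060 — short.
At y = 3.19 m: A³/T = 1783 — matches.

y_c = 3.19 m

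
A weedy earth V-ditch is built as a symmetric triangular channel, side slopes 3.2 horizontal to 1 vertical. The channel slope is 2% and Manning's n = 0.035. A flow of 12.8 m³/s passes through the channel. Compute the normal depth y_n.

Manning's equation rearranged: A R^(2/3) = nQ / (1·√S) = 0.035 × 12.8 / (√0.02) = 3.168.
Trying y = 1.3 m: A R^(2/3) = 3.934 — too large.
Trying y = 1.2 m: A R^(2/3) = 3.178 — close enough.

y_n = 1.2 m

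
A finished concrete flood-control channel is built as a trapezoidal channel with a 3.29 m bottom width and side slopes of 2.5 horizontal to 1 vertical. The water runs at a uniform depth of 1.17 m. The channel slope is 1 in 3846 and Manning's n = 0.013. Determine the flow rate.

Q = 7.5 m³/s

With bottom width b = 3.29 m and side slope z = 2.5: A = (b + zy)y = (3.29 + 2.5×1.17)×1.17 = 7.272 m²; P = b + 2y√(1+z²) = 3.29 + 2×1.17×2.693 = 9.591 m.
Hydraulic radius R = A/P = 7.272/9.591 = 0.7582 m.
Manning's equation: Q = (1/n) A R^(2/3) S^(1/2) = (1/0.013) × 7.272 × 0.7582^(2/3) × 0.00026^(1/2) = 7.5 m³/s.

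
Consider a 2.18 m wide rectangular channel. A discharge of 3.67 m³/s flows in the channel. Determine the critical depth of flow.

y_c = 0.661 m

For a rectangular channel, critical depth y_c = (q²/g)^(1/3) where q = Q/b = 3.67/2.18 = 1.683 m²/s.
So y_c = (1.683²/9.81)^(1/3) = 0.661 m.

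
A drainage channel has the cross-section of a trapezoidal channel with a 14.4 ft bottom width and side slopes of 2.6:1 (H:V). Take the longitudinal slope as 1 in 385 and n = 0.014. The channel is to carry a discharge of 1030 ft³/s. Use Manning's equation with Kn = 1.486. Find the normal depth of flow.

y_n = 3.98 ft

Manning's equation rearranged: A R^(2/3) = nQ / (1.486·√S) = 0.014 × 1030 / (1.486 × √0.002597) = 190.4.
Trying y = 2.82 ft: A R^(2/3) = 98.42 — short.
Trying y = 4.4 ft: A R^(2/3) = 232.4 — over.
Trying y = 3.98 ft: A R^(2/3) = 190.7 — matches.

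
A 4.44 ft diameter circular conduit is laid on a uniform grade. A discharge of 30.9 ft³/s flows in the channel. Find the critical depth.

At critical depth, Q² T / (g A³) = 1, i.e. A³/T = Q²/g = 30.9²/32.2 = 29.65.
Trying y = 1.23 ft: A³/T = 10.75 — too small.
Trying y = 1.6 ft: A³/T = 29.76 — matches.

y_c = 1.6 ft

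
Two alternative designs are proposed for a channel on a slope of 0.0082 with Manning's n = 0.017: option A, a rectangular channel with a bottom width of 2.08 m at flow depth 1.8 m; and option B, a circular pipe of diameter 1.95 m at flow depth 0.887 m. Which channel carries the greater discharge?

channel A

Channel A: Flow area A = b·y = 2.08 × 1.8 = 3.744 m². Wetted perimeter P = b + 2y = 2.08 + 2×1.8 = 5.68 m. Hydraulic radius R = A/P = 3.744/5.68 = 0.6592 m. Q_A = (1/0.017)·3.744·0.6592^(2/3)·√0.0082 = 15.1 m³/s.
Channel B: For a circular section of diameter D = 1.95 m at depth y = 0.887 m, the central angle is θ = 2 arccos(1 − 2y/D) = 2.961 rad. Then A = (D²/8)(θ − sin θ) = 1.322 m² and P = Dθ/2 = 2.887 m. Hydraulic radius R = A/P = 1.322/2.887 = 0.4579 m. Q_B = (1/0.017)·1.322·0.4579^(2/3)·√0.0082 = 4.183 m³/s.
Q_A = 15.1 m³/s vs Q_B = 4.183 m³/s, so channel A carries more.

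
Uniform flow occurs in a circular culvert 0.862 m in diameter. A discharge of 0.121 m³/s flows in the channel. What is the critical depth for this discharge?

At critical depth, Q² T / (g A³) = 1, i.e. A³/T = Q²/g = 0.121²/9.81 = 0.001492.
Try y = 0.145 m: A³/T = 0.0004218 — short.
Try y = 0.2 m: A³/T = 0.001487 — ≈ 0.001492.

y_c = 0.2 m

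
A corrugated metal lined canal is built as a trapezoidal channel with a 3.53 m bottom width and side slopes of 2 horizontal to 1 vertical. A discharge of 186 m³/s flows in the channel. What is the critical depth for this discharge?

y_c = 3.68 m

At critical depth, Q² T / (g A³) = 1, i.e. A³/T = Q²/g = 186²/9.81 = 3527.
Trying y = 4.71 m: A³/T = 10140 — over.
Trying y = 3.22 m: A³/T = 2016 — short.
Trying y = 3.68 m: A³/T = 3527 — close enough.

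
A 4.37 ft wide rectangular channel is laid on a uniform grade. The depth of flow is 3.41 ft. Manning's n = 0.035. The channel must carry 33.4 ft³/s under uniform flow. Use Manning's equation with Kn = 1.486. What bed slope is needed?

S = 0.0019

Flow area A = b·y = 4.37 × 3.41 = 14.9 ft². Wetted perimeter P = b + 2y = 4.37 + 2×3.41 = 11.19 ft.
Hydraulic radius R = A/P = 14.9/11.19 = 1.332 ft.
From Manning's equation, S = [nQ / (1.486 A R^(2/3))]² = [0.035 × 33.4 / (1.486 × 14.9 × 1.332^(2/3))]² = 0.0019.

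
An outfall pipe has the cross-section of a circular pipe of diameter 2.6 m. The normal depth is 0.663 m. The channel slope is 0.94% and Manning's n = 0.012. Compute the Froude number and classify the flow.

For a circular section of diameter D = 2.6 m at depth y = 0.663 m, the central angle is θ = 2 arccos(1 − 2y/D) = 2.117 rad. Then A = (D²/8)(θ − sin θ) = 1.067 m² and P = Dθ/2 = 2.753 m.
Hydraulic radius R = A/P = 1.067/2.753 = 0.3878 m.
V = (1/n) R^(2/3) √S = (1/0.012) × 0.3878^(2/3) × √0.0094 = 4.296 m/s. Hydraulic depth D_h = A/T = 1.067/2.266 = 0.4709 m.
Froude number Fr = V/√(g·D_h) = 4.296/√(9.81×0.4709) = 2, which is greater than 1, so the flow is supercritical.

supercritical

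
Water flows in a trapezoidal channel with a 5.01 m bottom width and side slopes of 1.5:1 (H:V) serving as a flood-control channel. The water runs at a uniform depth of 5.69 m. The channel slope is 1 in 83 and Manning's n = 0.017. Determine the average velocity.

V = 13.5 m/s

With bottom width b = 5.01 m and side slope z = 1.5: A = (b + zy)y = (5.01 + 1.5×5.69)×5.69 = 77.07 m²; P = b + 2y√(1+z²) = 5.01 + 2×5.69×1.803 = 25.53 m.
Hydraulic radius R = A/P = 77.07/25.53 = 3.019 m.
From Manning's equation, V = (1/n) R^(2/3) S^(1/2) = (1/0.017) × 3.019^(2/3) × 0.01205^(1/2) = 13.5 m/s.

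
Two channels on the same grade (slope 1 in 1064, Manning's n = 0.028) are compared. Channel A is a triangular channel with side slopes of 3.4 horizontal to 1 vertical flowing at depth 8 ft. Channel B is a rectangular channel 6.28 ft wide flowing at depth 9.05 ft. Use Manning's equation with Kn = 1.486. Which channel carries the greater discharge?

channel A

Channel A: For a triangular section with side slope z = 3.4: A = zy² = 3.4×8² = 217.6 ft²; P = 2y√(1+z²) = 2×8×3.544 = 56.7 ft. Hydraulic radius R = A/P = 217.6/56.7 = 3.837 ft. Q_A = (1.486/0.028)·217.6·3.837^(2/3)·√0.0009398 = 867.8 ft³/s.
Channel B: Flow area A = b·y = 6.28 × 9.05 = 56.83 ft². Wetted perimeter P = b + 2y = 6.28 + 2×9.05 = 24.38 ft. Hydraulic radius R = A/P = 56.83/24.38 = 2.331 ft. Q_B = (1.486/0.028)·56.83·2.331^(2/3)·√0.0009398 = 162.6 ft³/s.
Q_A = 867.8 ft³/s vs Q_B = 162.6 ft³/s, so channel A carries more.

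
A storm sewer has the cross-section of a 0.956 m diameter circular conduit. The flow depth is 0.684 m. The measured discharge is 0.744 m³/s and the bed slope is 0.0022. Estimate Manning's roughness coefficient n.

For a circular section of diameter D = 0.956 m at depth y = 0.684 m, the central angle is θ = 2 arccos(1 − 2y/D) = 4.033 rad. Then A = (D²/8)(θ − sin θ) = 0.5496 m² and P = Dθ/2 = 1.928 m.
Hydraulic radius R = A/P = 0.5496/1.928 = 0.2851 m.
Rearranging Manning's equation: n = (1/Q) A R^(2/3) S^(1/2) = (1/0.744) × 0.5496 × 0.2851^(2/3) × √0.0022 = 0.015.

n = 0.015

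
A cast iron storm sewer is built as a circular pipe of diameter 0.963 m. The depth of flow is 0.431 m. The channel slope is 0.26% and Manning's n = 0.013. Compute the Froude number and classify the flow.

For a circular section of diameter D = 0.963 m at depth y = 0.431 m, the central angle is θ = 2 arccos(1 − 2y/D) = 2.931 rad. Then A = (D²/8)(θ − sin θ) = 0.3156 m² and P = Dθ/2 = 1.411 m.
Hydraulic radius R = A/P = 0.3156/1.411 = 0.2236 m.
V = (1/n) R^(2/3) √S = (1/0.013) × 0.2236^(2/3) × √0.0026 = 1.445 m/s. Hydraulic depth D_h = A/T = 0.3156/0.9577 = 0.3296 m.
Froude number Fr = V/√(g·D_h) = 1.445/√(9.81×0.3296) = 0.804, which is less than 1, so the flow is subcritical.

subcritical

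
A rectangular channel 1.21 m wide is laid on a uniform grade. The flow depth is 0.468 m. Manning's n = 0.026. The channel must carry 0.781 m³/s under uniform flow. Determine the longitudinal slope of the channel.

S = 0.0076

Flow area A = b·y = 1.21 × 0.468 = 0.5663 m². Wetted perimeter P = b + 2y = 1.21 + 2×0.468 = 2.146 m.
Hydraulic radius R = A/P = 0.5663/2.146 = 0.2639 m.
From Manning's equation, S = [nQ / (1 A R^(2/3))]² = [0.026 × 0.781 / (1 × 0.5663 × 0.2639^(2/3))]² = 0.0076.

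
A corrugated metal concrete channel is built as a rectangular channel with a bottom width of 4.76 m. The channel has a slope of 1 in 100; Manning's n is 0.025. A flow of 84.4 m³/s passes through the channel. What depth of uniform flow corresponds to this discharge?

y_n = 3.51 m

Manning's equation rearranged: A R^(2/3) = nQ / (1·√S) = 0.025 × 84.4 / (√0.01) = 21.1.
Try y = 4.35 m: A R^(2/3) = 27.59 — too large.
Try y = 2.81 m: A R^(2/3) = 15.84 — too small.
Try y = 3.51 m: A R^(2/3) = 21.09 — matches.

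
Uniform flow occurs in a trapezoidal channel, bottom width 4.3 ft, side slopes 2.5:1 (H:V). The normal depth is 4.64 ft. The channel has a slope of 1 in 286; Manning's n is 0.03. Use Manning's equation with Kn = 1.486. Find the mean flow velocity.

V = 5.42 ft/s

With bottom width b = 4.3 ft and side slope z = 2.5: A = (b + zy)y = (4.3 + 2.5×4.64)×4.64 = 73.78 ft²; P = b + 2y√(1+z²) = 4.3 + 2×4.64×2.693 = 29.29 ft.
Hydraulic radius R = A/P = 73.78/29.29 = 2.519 ft.
From Manning's equation, V = (1.486/n) R^(2/3) S^(1/2) = (1.486/0.03) × 2.519^(2/3) × 0.003497^(1/2) = 5.42 ft/s.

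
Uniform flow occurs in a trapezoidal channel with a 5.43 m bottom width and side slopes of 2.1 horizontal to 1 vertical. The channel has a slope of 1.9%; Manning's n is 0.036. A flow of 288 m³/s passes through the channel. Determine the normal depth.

Manning's equation rearranged: A R^(2/3) = nQ / (1·√S) = 0.036 × 288 / (√0.019) = 75.22.
Trying y = 2.78 m: A R^(2/3) = 44.72 — short.
Trying y = 4.22 m: A R^(2/3) = 108.3 — over.
Trying y = 3.56 m: A R^(2/3) = 75.09 — matches.

y_n = 3.56 m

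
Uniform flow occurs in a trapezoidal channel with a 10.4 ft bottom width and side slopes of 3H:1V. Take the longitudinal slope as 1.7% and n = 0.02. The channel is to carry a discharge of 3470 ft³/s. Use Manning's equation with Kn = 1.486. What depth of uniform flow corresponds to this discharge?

y_n = 5.74 ft

Manning's equation rearranged: A R^(2/3) = nQ / (1.486·√S) = 0.02 × 3470 / (1.486 × √0.017) = 358.2.
Trying y = 6.68 ft: A R^(2/3) = 500.5 — high.
Trying y = 4.51 ft: A R^(2/3) = 213 — low.
Trying y = 5.74 ft: A R^(2/3) = 358.1 — close enough.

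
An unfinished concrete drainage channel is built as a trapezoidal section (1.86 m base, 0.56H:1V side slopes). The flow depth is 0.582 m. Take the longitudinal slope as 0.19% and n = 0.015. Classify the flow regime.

subcritical

With bottom width b = 1.86 m and side slope z = 0.56: A = (b + zy)y = (1.86 + 0.56×0.582)×0.582 = 1.272 m²; P = b + 2y√(1+z²) = 1.86 + 2×0.582×1.146 = 3.194 m.
Hydraulic radius R = A/P = 1.272/3.194 = 0.3983 m.
V = (1/n) R^(2/3) √S = (1/0.015) × 0.3983^(2/3) × √0.0019 = 1.573 m/s. Hydraulic depth D_h = A/T = 1.272/2.512 = 0.5065 m.
Froude number Fr = V/√(g·D_h) = 1.573/√(9.81×0.5065) = 0.706, which is less than 1, so the flow is subcritical.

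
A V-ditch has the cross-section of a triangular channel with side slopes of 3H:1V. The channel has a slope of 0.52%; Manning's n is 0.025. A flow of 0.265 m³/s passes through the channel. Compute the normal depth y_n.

Manning's equation rearranged: A R^(2/3) = nQ / (1·√S) = 0.025 × 0.265 / (√0.0052) = 0.09187.
At y = 0.273 m: A R^(2/3) = 0.05723 — short.
At y = 0.362 m: A R^(2/3) = 0.1215 — over.
At y = 0.326 m: A R^(2/3) = 0.09185 — close enough.

y_n = 0.326 m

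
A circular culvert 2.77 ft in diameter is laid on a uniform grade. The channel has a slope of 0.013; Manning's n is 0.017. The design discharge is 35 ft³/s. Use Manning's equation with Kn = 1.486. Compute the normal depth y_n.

Manning's equation rearranged: A R^(2/3) = nQ / (1.486·√S) = 0.017 × 35 / (1.486 × √0.013) = 3.512.
At y = 1.59 ft: A R^(2/3) = 2.958 — short.
At y = 1.78 ft: A R^(2/3) = 3.51 — close enough.

y_n = 1.78 ft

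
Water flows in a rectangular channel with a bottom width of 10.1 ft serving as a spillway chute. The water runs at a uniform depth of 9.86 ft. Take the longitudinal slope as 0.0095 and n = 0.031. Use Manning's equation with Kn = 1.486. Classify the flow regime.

Flow area A = b·y = 10.1 × 9.86 = 99.59 ft². Wetted perimeter P = b + 2y = 10.1 + 2×9.86 = 29.82 ft.
Hydraulic radius R = A/P = 99.59/29.82 = 3.34 ft.
V = (1.486/n) R^(2/3) √S = (1.486/0.031) × 3.34^(2/3) × √0.0095 = 10.44 ft/s. Hydraulic depth D_h = A/T = 99.59/10.1 = 9.86 ft.
Froude number Fr = V/√(g·D_h) = 10.44/√(32.2×9.86) = 0.586, which is less than 1, so the flow is subcritical.

subcritical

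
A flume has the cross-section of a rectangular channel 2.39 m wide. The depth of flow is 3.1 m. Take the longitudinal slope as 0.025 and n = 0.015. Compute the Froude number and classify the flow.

supercritical

Flow area A = b·y = 2.39 × 3.1 = 7.409 m². Wetted perimeter P = b + 2y = 2.39 + 2×3.1 = 8.59 m.
Hydraulic radius R = A/P = 7.409/8.59 = 0.8625 m.
V = (1/n) R^(2/3) √S = (1/0.015) × 0.8625^(2/3) × √0.025 = 9.551 m/s. Hydraulic depth D_h = A/T = 7.409/2.39 = 3.1 m.
Froude number Fr = V/√(g·D_h) = 9.551/√(9.81×3.1) = 1.73, which is greater than 1, so the flow is supercritical.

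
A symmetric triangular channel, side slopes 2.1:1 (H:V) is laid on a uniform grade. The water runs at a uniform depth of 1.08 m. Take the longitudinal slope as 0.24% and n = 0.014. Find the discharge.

For a triangular section with side slope z = 2.1: A = zy² = 2.1×1.08² = 2.449 m²; P = 2y√(1+z²) = 2×1.08×2.326 = 5.024 m.
Hydraulic radius R = A/P = 2.449/5.024 = 0.4875 m.
Manning's equation: Q = (1/n) A R^(2/3) S^(1/2) = (1/0.014) × 2.449 × 0.4875^(2/3) × 0.0024^(1/2) = 5.31 m³/s.

Q = 5.31 m³/s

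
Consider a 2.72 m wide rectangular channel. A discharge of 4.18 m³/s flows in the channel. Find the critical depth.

y_c = 0.622 m

For a rectangular channel, critical depth y_c = (q²/g)^(1/3) where q = Q/b = 4.18/2.72 = 1.537 m²/s.
So y_c = (1.537²/9.81)^(1/3) = 0.622 m.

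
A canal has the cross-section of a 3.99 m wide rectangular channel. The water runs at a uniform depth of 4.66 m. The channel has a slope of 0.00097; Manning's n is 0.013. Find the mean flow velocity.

V = 2.99 m/s

Flow area A = b·y = 3.99 × 4.66 = 18.59 m². Wetted perimeter P = b + 2y = 3.99 + 2×4.66 = 13.31 m.
Hydraulic radius R = A/P = 18.59/13.31 = 1.397 m.
From Manning's equation, V = (1/n) R^(2/3) S^(1/2) = (1/0.013) × 1.397^(2/3) × 0.00097^(1/2) = 2.99 m/s.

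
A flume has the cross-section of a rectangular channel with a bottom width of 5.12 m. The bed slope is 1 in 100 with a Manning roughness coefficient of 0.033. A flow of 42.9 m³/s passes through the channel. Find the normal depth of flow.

y_n = 2.4 m

Manning's equation rearranged: A R^(2/3) = nQ / (1·√S) = 0.033 × 42.9 / (√0.01) = 14.16.
At y = 1.99 m: A R^(2/3) = 10.99 — short.
At y = 2.4 m: A R^(2/3) = 14.17 — close enough.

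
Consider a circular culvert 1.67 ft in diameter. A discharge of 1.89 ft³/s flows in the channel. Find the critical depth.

At critical depth, Q² T / (g A³) = 1, i.e. A³/T = Q²/g = 1.89²/32.2 = 0.1109.
Trying y = 0.391 ft: A³/T = 0.04204 — too small.
Trying y = 0.579 ft: A³/T = 0.193 — too large.
Trying y = 0.502 ft: A³/T = 0.1111 — close enough.

y_c = 0.502 ft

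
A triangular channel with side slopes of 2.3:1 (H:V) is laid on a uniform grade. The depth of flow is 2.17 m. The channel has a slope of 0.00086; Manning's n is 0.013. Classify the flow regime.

subcritical

For a triangular section with side slope z = 2.3: A = zy² = 2.3×2.17² = 10.83 m²; P = 2y√(1+z²) = 2×2.17×2.508 = 10.88 m.
Hydraulic radius R = A/P = 10.83/10.88 = 0.995 m.
V = (1/n) R^(2/3) √S = (1/0.013) × 0.995^(2/3) × √0.00086 = 2.248 m/s. Hydraulic depth D_h = A/T = 10.83/9.982 = 1.085 m.
Froude number Fr = V/√(g·D_h) = 2.248/√(9.81×1.085) = 0.689, which is less than 1, so the flow is subcritical.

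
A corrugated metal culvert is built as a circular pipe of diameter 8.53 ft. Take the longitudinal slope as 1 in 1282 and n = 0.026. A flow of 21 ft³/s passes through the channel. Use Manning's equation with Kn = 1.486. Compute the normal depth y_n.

Manning's equation rearranged: A R^(2/3) = nQ / (1.486·√S) = 0.026 × 21 / (1.486 × √0.00078) = 13.16.
Trying y = 2.38 ft: A R^(2/3) = 16.1 — over.
Trying y = 1.9 ft: A R^(2/3) = 10.3 — short.
Trying y = 2.15 ft: A R^(2/3) = 13.18 — ≈ 13.16.

y_n = 2.15 ft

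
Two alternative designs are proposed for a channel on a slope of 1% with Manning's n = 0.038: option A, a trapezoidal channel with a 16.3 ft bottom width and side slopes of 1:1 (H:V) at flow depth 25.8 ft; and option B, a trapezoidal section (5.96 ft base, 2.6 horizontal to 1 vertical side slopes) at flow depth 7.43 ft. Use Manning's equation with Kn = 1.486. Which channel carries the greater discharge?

Channel A: With bottom width b = 16.3 ft and side slope z = 1: A = (b + zy)y = (16.3 + 1×25.8)×25.8 = 1086 ft²; P = b + 2y√(1+z²) = 16.3 + 2×25.8×1.414 = 89.27 ft. Hydraulic radius R = A/P = 1086/89.27 = 12.17 ft. Q_A = (1.486/0.038)·1086·12.17^(2/3)·√0.01 = 22470 ft³/s.
Channel B: With bottom width b = 5.96 ft and side slope z = 2.6: A = (b + zy)y = (5.96 + 2.6×7.43)×7.43 = 187.8 ft²; P = b + 2y√(1+z²) = 5.96 + 2×7.43×2.786 = 47.36 ft. Hydraulic radius R = A/P = 187.8/47.36 = 3.966 ft. Q_B = (1.486/0.038)·187.8·3.966^(2/3)·√0.01 = 1840 ft³/s.
Q_A = 22470 ft³/s vs Q_B = 1840 ft³/s, so channel A carries more.

channel A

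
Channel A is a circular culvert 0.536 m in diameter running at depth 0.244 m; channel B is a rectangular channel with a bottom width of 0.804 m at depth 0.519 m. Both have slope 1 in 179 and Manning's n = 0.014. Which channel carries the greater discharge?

Channel A: For a circular section of diameter D = 0.536 m at depth y = 0.244 m, the central angle is θ = 2 arccos(1 − 2y/D) = 2.962 rad. Then A = (D²/8)(θ − sin θ) = 0.09997 m² and P = Dθ/2 = 0.7939 m. Hydraulic radius R = A/P = 0.09997/0.7939 = 0.1259 m. Q_A = (1/0.014)·0.09997·0.1259^(2/3)·√0.005587 = 0.1341 m³/s.
Channel B: Flow area A = b·y = 0.804 × 0.519 = 0.4173 m². Wetted perimeter P = b + 2y = 0.804 + 2×0.519 = 1.842 m. Hydraulic radius R = A/P = 0.4173/1.842 = 0.2265 m. Q_B = (1/0.014)·0.4173·0.2265^(2/3)·√0.005587 = 0.8279 m³/s.
Q_A = 0.1341 m³/s vs Q_B = 0.8279 m³/s, so channel B carries more.

channel B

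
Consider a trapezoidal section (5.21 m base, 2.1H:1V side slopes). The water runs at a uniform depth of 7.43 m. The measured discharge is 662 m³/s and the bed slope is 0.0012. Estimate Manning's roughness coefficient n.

n = 0.02

With bottom width b = 5.21 m and side slope z = 2.1: A = (b + zy)y = (5.21 + 2.1×7.43)×7.43 = 154.6 m²; P = b + 2y√(1+z²) = 5.21 + 2×7.43×2.326 = 39.77 m.
Hydraulic radius R = A/P = 154.6/39.77 = 3.888 m.
Rearranging Manning's equation: n = (1/Q) A R^(2/3) S^(1/2) = (1/662) × 154.6 × 3.888^(2/3) × √0.0012 = 0.02.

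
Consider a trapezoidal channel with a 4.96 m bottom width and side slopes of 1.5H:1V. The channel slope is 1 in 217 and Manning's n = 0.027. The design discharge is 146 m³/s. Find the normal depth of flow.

Manning's equation rearranged: A R^(2/3) = nQ / (1·√S) = 0.027 × 146 / (√0.004608) = 58.07.
At y = 2.45 m: A R^(2/3) = 28.14 — low.
At y = 3.94 m: A R^(2/3) = 73.2 — high.
At y = 3.52 m: A R^(2/3) = 58.02 — ≈ 58.07.

y_n = 3.52 m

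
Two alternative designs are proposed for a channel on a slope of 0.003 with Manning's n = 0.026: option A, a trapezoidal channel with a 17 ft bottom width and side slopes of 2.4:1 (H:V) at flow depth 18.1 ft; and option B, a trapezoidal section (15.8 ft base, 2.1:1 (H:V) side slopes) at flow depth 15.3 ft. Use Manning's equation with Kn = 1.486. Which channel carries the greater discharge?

channel A

Channel A: With bottom width b = 17 ft and side slope z = 2.4: A = (b + zy)y = (17 + 2.4×18.1)×18.1 = 1094 ft²; P = b + 2y√(1+z²) = 17 + 2×18.1×2.6 = 111.1 ft. Hydraulic radius R = A/P = 1094/111.1 = 9.845 ft. Q_A = (1.486/0.026)·1094·9.845^(2/3)·√0.003 = 15730 ft³/s.
Channel B: With bottom width b = 15.8 ft and side slope z = 2.1: A = (b + zy)y = (15.8 + 2.1×15.3)×15.3 = 733.3 ft²; P = b + 2y√(1+z²) = 15.8 + 2×15.3×2.326 = 86.97 ft. Hydraulic radius R = A/P = 733.3/86.97 = 8.432 ft. Q_B = (1.486/0.026)·733.3·8.432^(2/3)·√0.003 = 9510 ft³/s.
Q_A = 15730 ft³/s vs Q_B = 9510 ft³/s, so channel A carries more.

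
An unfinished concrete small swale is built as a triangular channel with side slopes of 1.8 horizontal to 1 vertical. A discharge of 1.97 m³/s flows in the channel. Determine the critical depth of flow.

y_c = 0.754 m

At critical depth, Q² T / (g A³) = 1, i.e. A³/T = Q²/g = 1.97²/9.81 = 0.3956.
Try y = 0.942 m: A³/T = 1.202 — high.
Try y = 0.595 m: A³/T = 0.1208 — low.
Try y = 0.754 m: A³/T = 0.3948 — ≈ 0.3956.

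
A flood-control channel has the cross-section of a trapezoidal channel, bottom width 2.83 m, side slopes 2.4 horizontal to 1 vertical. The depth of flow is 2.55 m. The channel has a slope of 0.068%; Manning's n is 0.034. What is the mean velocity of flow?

V = 0.968 m/s

With bottom width b = 2.83 m and side slope z = 2.4: A = (b + zy)y = (2.83 + 2.4×2.55)×2.55 = 22.82 m²; P = b + 2y√(1+z²) = 2.83 + 2×2.55×2.6 = 16.09 m.
Hydraulic radius R = A/P = 22.82/16.09 = 1.418 m.
From Manning's equation, V = (1/n) R^(2/3) S^(1/2) = (1/0.034) × 1.418^(2/3) × 0.00068^(1/2) = 0.968 m/s.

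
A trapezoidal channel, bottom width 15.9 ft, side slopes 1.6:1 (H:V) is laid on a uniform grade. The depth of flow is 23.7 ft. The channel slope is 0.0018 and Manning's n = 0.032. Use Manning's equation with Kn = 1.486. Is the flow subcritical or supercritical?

With bottom width b = 15.9 ft and side slope z = 1.6: A = (b + zy)y = (15.9 + 1.6×23.7)×23.7 = 1276 ft²; P = b + 2y√(1+z²) = 15.9 + 2×23.7×1.887 = 105.3 ft.
Hydraulic radius R = A/P = 1276/105.3 = 12.11 ft.
V = (1.486/n) R^(2/3) √S = (1.486/0.032) × 12.11^(2/3) × √0.0018 = 10.39 ft/s. Hydraulic depth D_h = A/T = 1276/91.74 = 13.9 ft.
Froude number Fr = V/√(g·D_h) = 10.39/√(32.2×13.9) = 0.491, which is less than 1, so the flow is subcritical.

subcritical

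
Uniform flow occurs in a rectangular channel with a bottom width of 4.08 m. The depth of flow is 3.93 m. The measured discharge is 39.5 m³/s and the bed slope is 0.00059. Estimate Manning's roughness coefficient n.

Flow area A = b·y = 4.08 × 3.93 = 16.03 m². Wetted perimeter P = b + 2y = 4.08 + 2×3.93 = 11.94 m.
Hydraulic radius R = A/P = 16.03/11.94 = 1.343 m.
Rearranging Manning's equation: n = (1/Q) A R^(2/3) S^(1/2) = (1/39.5) × 16.03 × 1.343^(2/3) × √0.00059 = 0.012.

n = 0.012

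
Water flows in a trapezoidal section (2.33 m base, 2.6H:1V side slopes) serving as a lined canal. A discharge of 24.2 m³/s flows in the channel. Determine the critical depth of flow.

At critical depth, Q² T / (g A³) = 1, i.e. A³/T = Q²/g = 24.2²/9.81 = 59.7.
At y = 1.73 m: A³/T = 145.5 — over.
At y = 0.989 m: A³/T = 15.24 — short.
At y = 1.39 m: A³/T = 59.01 — close enough.

y_c = 1.39 m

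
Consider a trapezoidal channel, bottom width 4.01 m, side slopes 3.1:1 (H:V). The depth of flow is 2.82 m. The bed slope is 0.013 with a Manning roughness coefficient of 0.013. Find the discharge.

Q = 433 m³/s

With bottom width b = 4.01 m and side slope z = 3.1: A = (b + zy)y = (4.01 + 3.1×2.82)×2.82 = 35.96 m²; P = b + 2y√(1+z²) = 4.01 + 2×2.82×3.257 = 22.38 m.
Hydraulic radius R = A/P = 35.96/22.38 = 1.607 m.
Manning's equation: Q = (1/n) A R^(2/3) S^(1/2) = (1/0.013) × 35.96 × 1.607^(2/3) × 0.013^(1/2) = 433 m³/s.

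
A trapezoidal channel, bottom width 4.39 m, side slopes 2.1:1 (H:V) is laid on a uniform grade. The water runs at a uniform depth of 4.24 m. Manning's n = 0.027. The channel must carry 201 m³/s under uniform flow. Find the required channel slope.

S = 0.00299

With bottom width b = 4.39 m and side slope z = 2.1: A = (b + zy)y = (4.39 + 2.1×4.24)×4.24 = 56.37 m²; P = b + 2y√(1+z²) = 4.39 + 2×4.24×2.326 = 24.11 m.
Hydraulic radius R = A/P = 56.37/24.11 = 2.338 m.
From Manning's equation, S = [nQ / (1 A R^(2/3))]² = [0.027 × 201 / (1 × 56.37 × 2.338^(2/3))]² = 0.00299.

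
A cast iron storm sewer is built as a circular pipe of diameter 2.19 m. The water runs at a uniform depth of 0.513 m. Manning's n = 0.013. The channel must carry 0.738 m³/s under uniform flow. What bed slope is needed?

S = 0.001

For a circular section of diameter D = 2.19 m at depth y = 0.513 m, the central angle is θ = 2 arccos(1 − 2y/D) = 2.021 rad. Then A = (D²/8)(θ − sin θ) = 0.6717 m² and P = Dθ/2 = 2.213 m.
Hydraulic radius R = A/P = 0.6717/2.213 = 0.3035 m.
From Manning's equation, S = [nQ / (1 A R^(2/3))]² = [0.013 × 0.738 / (1 × 0.6717 × 0.3035^(2/3))]² = 0.001.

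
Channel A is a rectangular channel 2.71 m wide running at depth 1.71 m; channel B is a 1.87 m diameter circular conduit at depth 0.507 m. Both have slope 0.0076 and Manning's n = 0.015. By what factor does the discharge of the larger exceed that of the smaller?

Channel A: Flow area A = b·y = 2.71 × 1.71 = 4.634 m². Wetted perimeter P = b + 2y = 2.71 + 2×1.71 = 6.13 m. Hydraulic radius R = A/P = 4.634/6.13 = 0.756 m. Q_A = (1/0.015)·4.634·0.756^(2/3)·√0.0076 = 22.35 m³/s.
Channel B: For a circular section of diameter D = 1.87 m at depth y = 0.507 m, the central angle is θ = 2 arccos(1 − 2y/D) = 2.191 rad. Then A = (D²/8)(θ − sin θ) = 0.6018 m² and P = Dθ/2 = 2.048 m. Hydraulic radius R = A/P = 0.6018/2.048 = 0.2938 m. Q_B = (1/0.015)·0.6018·0.2938^(2/3)·√0.0076 = 1.546 m³/s.
The larger discharge is 22.35 m³/s and the smaller is 1.546 m³/s; the ratio is 14.5.

14.5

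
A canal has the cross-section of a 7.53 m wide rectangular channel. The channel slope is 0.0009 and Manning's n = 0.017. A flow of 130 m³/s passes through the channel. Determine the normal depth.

Manning's equation rearranged: A R^(2/3) = nQ / (1·√S) = 0.017 × 130 / (√0.0009) = 73.67.
Trying y = 4.36 m: A R^(2/3) = 52.47 — low.
Trying y = 6.92 m: A R^(2/3) = 94.4 — high.
Trying y = 5.68 m: A R^(2/3) = 73.75 — matches.

y_n = 5.68 m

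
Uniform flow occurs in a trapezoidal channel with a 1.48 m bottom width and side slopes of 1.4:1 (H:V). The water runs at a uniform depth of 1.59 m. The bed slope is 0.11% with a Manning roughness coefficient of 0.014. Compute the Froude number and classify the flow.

With bottom width b = 1.48 m and side slope z = 1.4: A = (b + zy)y = (1.48 + 1.4×1.59)×1.59 = 5.893 m²; P = b + 2y√(1+z²) = 1.48 + 2×1.59×1.72 = 6.951 m.
Hydraulic radius R = A/P = 5.893/6.951 = 0.8477 m.
V = (1/n) R^(2/3) √S = (1/0.014) × 0.8477^(2/3) × √0.0011 = 2.122 m/s. Hydraulic depth D_h = A/T = 5.893/5.932 = 0.9933 m.
Froude number Fr = V/√(g·D_h) = 2.122/√(9.81×0.9933) = 0.68, which is less than 1, so the flow is subcritical.

subcritical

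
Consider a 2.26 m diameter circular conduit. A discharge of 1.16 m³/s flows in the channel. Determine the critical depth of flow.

At critical depth, Q² T / (g A³) = 1, i.e. A³/T = Q²/g = 1.16²/9.81 = 0.1372.
Try y = 0.342 m: A³/T = 0.03446 — short.
Try y = 0.486 m: A³/T = 0.1369 — close enough.

y_c = 0.486 m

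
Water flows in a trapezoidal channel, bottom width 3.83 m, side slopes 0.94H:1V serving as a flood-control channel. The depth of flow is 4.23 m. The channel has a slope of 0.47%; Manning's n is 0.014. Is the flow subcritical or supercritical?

supercritical

With bottom width b = 3.83 m and side slope z = 0.94: A = (b + zy)y = (3.83 + 0.94×4.23)×4.23 = 33.02 m²; P = b + 2y√(1+z²) = 3.83 + 2×4.23×1.372 = 15.44 m.
Hydraulic radius R = A/P = 33.02/15.44 = 2.138 m.
V = (1/n) R^(2/3) √S = (1/0.014) × 2.138^(2/3) × √0.0047 = 8.128 m/s. Hydraulic depth D_h = A/T = 33.02/11.78 = 2.803 m.
Froude number Fr = V/√(g·D_h) = 8.128/√(9.81×2.803) = 1.55, which is greater than 1, so the flow is supercritical.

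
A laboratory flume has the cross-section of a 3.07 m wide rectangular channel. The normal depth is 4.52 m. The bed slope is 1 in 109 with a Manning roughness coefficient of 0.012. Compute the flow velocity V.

V = 8.74 m/s

Flow area A = b·y = 3.07 × 4.52 = 13.88 m². Wetted perimeter P = b + 2y = 3.07 + 2×4.52 = 12.11 m.
Hydraulic radius R = A/P = 13.88/12.11 = 1.146 m.
From Manning's equation, V = (1/n) R^(2/3) S^(1/2) = (1/0.012) × 1.146^(2/3) × 0.009174^(1/2) = 8.74 m/s.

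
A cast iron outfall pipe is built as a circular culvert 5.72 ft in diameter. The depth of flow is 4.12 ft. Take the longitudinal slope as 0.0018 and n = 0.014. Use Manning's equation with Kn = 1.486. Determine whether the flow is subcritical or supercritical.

subcritical

For a circular section of diameter D = 5.72 ft at depth y = 4.12 ft, the central angle is θ = 2 arccos(1 − 2y/D) = 4.054 rad. Then A = (D²/8)(θ − sin θ) = 19.82 ft² and P = Dθ/2 = 11.59 ft.
Hydraulic radius R = A/P = 19.82/11.59 = 1.709 ft.
V = (1.486/n) R^(2/3) √S = (1.486/0.014) × 1.709^(2/3) × √0.0018 = 6.437 ft/s. Hydraulic depth D_h = A/T = 19.82/5.135 = 3.859 ft.
Froude number Fr = V/√(g·D_h) = 6.437/√(32.2×3.859) = 0.577, which is less than 1, so the flow is subcritical.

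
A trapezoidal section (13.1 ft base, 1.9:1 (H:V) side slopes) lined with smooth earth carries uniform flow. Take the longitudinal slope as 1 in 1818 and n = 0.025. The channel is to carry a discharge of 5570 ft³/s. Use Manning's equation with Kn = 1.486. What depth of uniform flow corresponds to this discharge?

Manning's equation rearranged: A R^(2/3) = nQ / (1.486·√S) = 0.025 × 5570 / (1.486 × √0.0005501) = 3996.
At y = 23.3 ft: A R^(2/3) = 6934 — high.
At y = 15.8 ft: A R^(2/3) = 2819 — low.
At y = 18.4 ft: A R^(2/3) = 3994 — ≈ 3996.

y_n = 18.4 ft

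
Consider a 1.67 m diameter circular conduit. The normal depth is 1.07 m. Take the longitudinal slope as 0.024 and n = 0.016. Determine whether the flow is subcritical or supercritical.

supercritical

For a circular section of diameter D = 1.67 m at depth y = 1.07 m, the central angle is θ = 2 arccos(1 − 2y/D) = 3.712 rad. Then A = (D²/8)(θ − sin θ) = 1.482 m² and P = Dθ/2 = 3.1 m.
Hydraulic radius R = A/P = 1.482/3.1 = 0.4782 m.
V = (1/n) R^(2/3) √S = (1/0.016) × 0.4782^(2/3) × √0.024 = 5.921 m/s. Hydraulic depth D_h = A/T = 1.482/1.602 = 0.9251 m.
Froude number Fr = V/√(g·D_h) = 5.921/√(9.81×0.9251) = 1.97, which is greater than 1, so the flow is supercritical.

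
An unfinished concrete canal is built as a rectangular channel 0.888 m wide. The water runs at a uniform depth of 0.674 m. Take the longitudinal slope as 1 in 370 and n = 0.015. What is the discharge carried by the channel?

Flow area A = b·y = 0.888 × 0.674 = 0.5985 m². Wetted perimeter P = b + 2y = 0.888 + 2×0.674 = 2.236 m.
Hydraulic radius R = A/P = 0.5985/2.236 = 0.2677 m.
Manning's equation: Q = (1/n) A R^(2/3) S^(1/2) = (1/0.015) × 0.5985 × 0.2677^(2/3) × 0.002703^(1/2) = 0.862 m³/s.

Q = 0.862 m³/s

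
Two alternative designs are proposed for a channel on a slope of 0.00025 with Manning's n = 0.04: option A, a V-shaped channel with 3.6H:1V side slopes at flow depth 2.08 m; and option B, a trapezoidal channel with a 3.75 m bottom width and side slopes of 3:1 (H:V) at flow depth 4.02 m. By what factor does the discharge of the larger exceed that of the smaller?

Channel A: For a triangular section with side slope z = 3.6: A = zy² = 3.6×2.08² = 15.58 m²; P = 2y√(1+z²) = 2×2.08×3.736 = 15.54 m. Hydraulic radius R = A/P = 15.58/15.54 = 1.002 m. Q_A = (1/0.04)·15.58·1.002^(2/3)·√0.00025 = 6.165 m³/s.
Channel B: With bottom width b = 3.75 m and side slope z = 3: A = (b + zy)y = (3.75 + 3×4.02)×4.02 = 63.56 m²; P = b + 2y√(1+z²) = 3.75 + 2×4.02×3.162 = 29.17 m. Hydraulic radius R = A/P = 63.56/29.17 = 2.178 m. Q_B = (1/0.04)·63.56·2.178^(2/3)·√0.00025 = 42.22 m³/s.
The larger discharge is 42.22 m³/s and the smaller is 6.165 m³/s; the ratio is 6.85.

6.85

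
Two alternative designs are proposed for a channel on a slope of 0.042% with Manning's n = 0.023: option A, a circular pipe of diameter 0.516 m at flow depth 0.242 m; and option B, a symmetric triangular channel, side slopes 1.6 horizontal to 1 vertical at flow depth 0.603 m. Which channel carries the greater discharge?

channel B

Channel A: For a circular section of diameter D = 0.516 m at depth y = 0.242 m, the central angle is θ = 2 arccos(1 − 2y/D) = 3.017 rad. Then A = (D²/8)(θ − sin θ) = 0.09631 m² and P = Dθ/2 = 0.7785 m. Hydraulic radius R = A/P = 0.09631/0.7785 = 0.1237 m. Q_A = (1/0.023)·0.09631·0.1237^(2/3)·√0.00042 = 0.02131 m³/s.
Channel B: For a triangular section with side slope z = 1.6: A = zy² = 1.6×0.603² = 0.5818 m²; P = 2y√(1+z²) = 2×0.603×1.887 = 2.275 m. Hydraulic radius R = A/P = 0.5818/2.275 = 0.2557 m. Q_B = (1/0.023)·0.5818·0.2557^(2/3)·√0.00042 = 0.2088 m³/s.
Q_A = 0.02131 m³/s vs Q_B = 0.2088 m³/s, so channel B carries more.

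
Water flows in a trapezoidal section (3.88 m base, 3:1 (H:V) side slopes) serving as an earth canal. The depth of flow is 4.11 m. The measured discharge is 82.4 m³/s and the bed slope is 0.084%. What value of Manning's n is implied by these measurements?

n = 0.04

With bottom width b = 3.88 m and side slope z = 3: A = (b + zy)y = (3.88 + 3×4.11)×4.11 = 66.62 m²; P = b + 2y√(1+z²) = 3.88 + 2×4.11×3.162 = 29.87 m.
Hydraulic radius R = A/P = 66.62/29.87 = 2.23 m.
Rearranging Manning's equation: n = (1/Q) A R^(2/3) S^(1/2) = (1/82.4) × 66.62 × 2.23^(2/3) × √0.00084 = 0.04.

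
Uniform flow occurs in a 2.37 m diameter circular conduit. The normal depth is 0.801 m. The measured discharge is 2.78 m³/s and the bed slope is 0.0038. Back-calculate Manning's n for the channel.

n = 0.017

For a circular section of diameter D = 2.37 m at depth y = 0.801 m, the central angle is θ = 2 arccos(1 − 2y/D) = 2.482 rad. Then A = (D²/8)(θ − sin θ) = 1.312 m² and P = Dθ/2 = 2.941 m.
Hydraulic radius R = A/P = 1.312/2.941 = 0.4461 m.
Rearranging Manning's equation: n = (1/Q) A R^(2/3) S^(1/2) = (1/2.78) × 1.312 × 0.4461^(2/3) × √0.0038 = 0.017.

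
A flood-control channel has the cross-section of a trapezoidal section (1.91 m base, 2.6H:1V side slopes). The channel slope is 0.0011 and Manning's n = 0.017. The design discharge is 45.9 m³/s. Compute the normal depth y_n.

y_n = 2.42 m

Manning's equation rearranged: A R^(2/3) = nQ / (1·√S) = 0.017 × 45.9 / (√0.0011) = 23.53.
At y = 2 m: A R^(2/3) = 15.06 — too small.
At y = 2.71 m: A R^(2/3) = 30.76 — too large.
At y = 2.42 m: A R^(2/3) = 23.52 — matches.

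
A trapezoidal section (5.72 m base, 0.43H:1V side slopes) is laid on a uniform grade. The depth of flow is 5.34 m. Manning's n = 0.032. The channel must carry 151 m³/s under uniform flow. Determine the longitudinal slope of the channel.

With bottom width b = 5.72 m and side slope z = 0.43: A = (b + zy)y = (5.72 + 0.43×5.34)×5.34 = 42.81 m²; P = b + 2y√(1+z²) = 5.72 + 2×5.34×1.089 = 17.35 m.
Hydraulic radius R = A/P = 42.81/17.35 = 2.468 m.
From Manning's equation, S = [nQ / (1 A R^(2/3))]² = [0.032 × 151 / (1 × 42.81 × 2.468^(2/3))]² = 0.00382.

S = 0.00382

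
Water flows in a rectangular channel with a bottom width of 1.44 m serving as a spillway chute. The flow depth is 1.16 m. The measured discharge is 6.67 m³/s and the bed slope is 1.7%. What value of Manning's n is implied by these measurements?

Flow area A = b·y = 1.44 × 1.16 = 1.67 m². Wetted perimeter P = b + 2y = 1.44 + 2×1.16 = 3.76 m.
Hydraulic radius R = A/P = 1.67/3.76 = 0.4443 m.
Rearranging Manning's equation: n = (1/Q) A R^(2/3) S^(1/2) = (1/6.67) × 1.67 × 0.4443^(2/3) × √0.017 = 0.019.

n = 0.019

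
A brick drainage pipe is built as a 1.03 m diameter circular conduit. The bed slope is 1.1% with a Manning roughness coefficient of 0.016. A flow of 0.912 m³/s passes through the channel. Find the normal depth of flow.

Manning's equation rearranged: A R^(2/3) = nQ / (1·√S) = 0.016 × 0.912 / (√0.011) = 0.1391.
Try y = 0.583 m: A R^(2/3) = 0.2069 — over.
Try y = 0.333 m: A R^(2/3) = 0.07627 — short.
Try y = 0.461 m: A R^(2/3) = 0.1391 — close enough.

y_n = 0.461 m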